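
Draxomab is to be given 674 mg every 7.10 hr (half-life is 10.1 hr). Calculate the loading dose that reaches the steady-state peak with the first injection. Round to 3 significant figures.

k = ln 2 / 10.1 = 0.06863 hr⁻¹
Accumulation ratio R = 1 / (1 − e^(−kτ)) = 1 / (1 − e^(−0.06863×7.10)) = 1 / (1 − 0.6143) = 2.593
Loading dose = maintenance dose × R = 674 × 2.593 ≈ 1750 mg

1750 mg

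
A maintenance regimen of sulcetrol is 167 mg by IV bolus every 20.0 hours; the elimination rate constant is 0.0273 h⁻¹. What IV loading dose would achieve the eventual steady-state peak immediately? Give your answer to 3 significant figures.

Accumulation ratio R = 1 / (1 − e^(−kτ)) = 1 / (1 − e^(−0.02730×20.0)) = 1 / (1 − 0.5793) = 2.377
Loading dose = maintenance dose × R = 167 × 2.377 ≈ 397 mg

397 mg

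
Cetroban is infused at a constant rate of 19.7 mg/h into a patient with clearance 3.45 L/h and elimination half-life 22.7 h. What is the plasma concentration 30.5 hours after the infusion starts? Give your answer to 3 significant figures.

Css = rate / CL = 19.7 / 3.45 = 5.710 µg/mL
k = ln 2 / 22.7 = 0.03054 h⁻¹
C(t) = Css (1 − e^(−kt)) = 5.710 × (1 − e^(−0.9313)) = 5.710 × 0.6060 ≈ 3.46 µg/mL

3.46 µg/mL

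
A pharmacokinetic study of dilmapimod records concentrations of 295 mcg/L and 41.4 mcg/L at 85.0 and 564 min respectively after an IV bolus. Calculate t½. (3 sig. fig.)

k = ln(C₁/C₂) / (t₂ − t₁) = ln(295/41.4) / (564 − 85.0)
  = 1.964 / 479.0 = 0.004100 min⁻¹
t½ = ln 2 / k = ln 2 / 0.004100 ≈ 169 minutes

169 minutes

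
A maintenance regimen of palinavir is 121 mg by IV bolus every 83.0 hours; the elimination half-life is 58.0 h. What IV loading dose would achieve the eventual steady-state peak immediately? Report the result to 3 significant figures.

k = ln 2 / 58.0 = 0.01195 h⁻¹
Accumulation ratio R = 1 / (1 − e^(−kτ)) = 1 / (1 − e^(−0.01195×83.0)) = 1 / (1 − 0.3709) = 1.589
Loading dose = maintenance dose × R = 121 × 1.589 ≈ 192 mg

192 mg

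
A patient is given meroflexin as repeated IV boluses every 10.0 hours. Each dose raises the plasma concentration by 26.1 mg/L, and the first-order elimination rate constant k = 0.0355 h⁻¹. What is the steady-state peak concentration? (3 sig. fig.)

Fraction remaining after one interval: e^(−kτ) = e^(−0.03550 × 10.0) = 0.7012
R = 1 / (1 − 0.7012) = 3.346
Css,max = 26.1 × 3.346 ≈ 87.3 mg/L

87.3 mg/L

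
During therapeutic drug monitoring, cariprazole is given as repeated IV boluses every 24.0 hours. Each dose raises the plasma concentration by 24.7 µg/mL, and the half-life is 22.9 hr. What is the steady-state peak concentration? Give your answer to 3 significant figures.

47.8 µg/mL

k = ln 2 / 22.9 = 0.03027 hr⁻¹
Fraction remaining after one interval: e^(−kτ) = e^(−0.03027 × 24.0) = 0.4836
R = 1 / (1 − 0.4836) = 1.937
Css,max = 24.7 × 1.937 ≈ 47.8 µg/mL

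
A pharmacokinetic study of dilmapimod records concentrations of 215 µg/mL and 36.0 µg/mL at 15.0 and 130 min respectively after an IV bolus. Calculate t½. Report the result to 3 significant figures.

44.6 minutes

k = ln(C₁/C₂) / (t₂ − t₁) = ln(215/36.0) / (130 − 15.0)
  = 1.787 / 115.0 = 0.01554 min⁻¹
t½ = ln 2 / k = ln 2 / 0.01554 ≈ 44.6 minutes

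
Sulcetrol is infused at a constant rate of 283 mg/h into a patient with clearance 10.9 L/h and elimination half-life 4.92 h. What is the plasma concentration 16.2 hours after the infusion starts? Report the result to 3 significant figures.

Css = rate / CL = 283 / 10.9 = 25.96 µg/mL
k = ln 2 / 4.92 = 0.1409 h⁻¹
C(t) = Css (1 − e^(−kt)) = 25.96 × (1 − e^(−2.282)) = 25.96 × 0.8980 ≈ 23.3 µg/mL

23.3 µg/mL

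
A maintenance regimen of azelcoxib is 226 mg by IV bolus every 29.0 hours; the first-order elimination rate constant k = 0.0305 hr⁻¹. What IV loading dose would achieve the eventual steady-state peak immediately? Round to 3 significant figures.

385 mg

Accumulation ratio R = 1 / (1 − e^(−kτ)) = 1 / (1 − e^(−0.03050×29.0)) = 1 / (1 − 0.4129) = 1.703
Loading dose = maintenance dose × R = 226 × 1.703 ≈ 385 mg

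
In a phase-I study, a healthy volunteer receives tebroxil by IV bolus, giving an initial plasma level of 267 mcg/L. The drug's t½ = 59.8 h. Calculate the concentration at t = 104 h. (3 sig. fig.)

80.0 mcg/L

k = ln 2 / 59.8 = 0.01159 h⁻¹
C(t) = C₀ e^(−kt) = 267 × e^(−0.01159 × 104) = 267 × e^(−1.205) = 267 × 0.2996 ≈ 80.0 mcg/L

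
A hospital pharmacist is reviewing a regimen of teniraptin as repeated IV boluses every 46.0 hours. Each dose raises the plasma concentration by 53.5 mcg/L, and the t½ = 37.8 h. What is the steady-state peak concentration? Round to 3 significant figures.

93.9 mcg/L

k = ln 2 / 37.8 = 0.01834 h⁻¹
Fraction remaining after one interval: e^(−kτ) = e^(−0.01834 × 46.0) = 0.4302
R = 1 / (1 − 0.4302) = 1.755
Css,max = 53.5 × 1.755 ≈ 93.9 mcg/L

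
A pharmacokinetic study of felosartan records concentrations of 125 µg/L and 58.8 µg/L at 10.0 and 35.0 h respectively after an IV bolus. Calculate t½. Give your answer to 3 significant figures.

23.0 hours

k = ln(C₁/C₂) / (t₂ − t₁) = ln(125/58.8) / (35.0 − 10.0)
  = 0.7542 / 25.00 = 0.03017 h⁻¹
t½ = ln 2 / k = ln 2 / 0.03017 ≈ 23.0 hours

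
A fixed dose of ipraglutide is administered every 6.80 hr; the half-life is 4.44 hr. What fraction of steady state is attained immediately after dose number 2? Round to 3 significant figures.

0.880

k = ln 2 / 4.44 = 0.1561 hr⁻¹
f_n = 1 − e^(−nkτ) = 1 − e^(−2 × 0.1561 × 6.80) = 1 − e^(−2.123) = 1 − 0.1197 ≈ 0.880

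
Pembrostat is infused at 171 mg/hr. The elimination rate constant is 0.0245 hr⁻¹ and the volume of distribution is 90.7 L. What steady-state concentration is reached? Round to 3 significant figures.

77.0 mg/L

CL = k · V = 0.0245 × 90.7 = 2.222 L/hr
Css = rate / CL = 171 / 2.222 ≈ 77.0 mg/L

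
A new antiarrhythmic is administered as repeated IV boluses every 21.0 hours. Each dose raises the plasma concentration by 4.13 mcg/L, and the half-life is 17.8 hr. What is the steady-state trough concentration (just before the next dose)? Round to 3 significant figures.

k = ln 2 / 17.8 = 0.03894 hr⁻¹
Fraction remaining after one interval: e^(−kτ) = e^(−0.03894 × 21.0) = 0.4414
R = 1 / (1 − 0.4414) = 1.790
Css,max = 4.13 × 1.790 = 7.394 mcg/L
Css,min = Css,max × e^(−kτ) = 7.394 × 0.4414 ≈ 3.26 mcg/L

3.26 mcg/L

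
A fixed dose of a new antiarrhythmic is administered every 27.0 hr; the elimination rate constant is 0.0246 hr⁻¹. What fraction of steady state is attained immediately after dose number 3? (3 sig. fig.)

f_n = 1 − e^(−nkτ) = 1 − e^(−3 × 0.02460 × 27.0) = 1 − e^(−1.993) = 1 − 0.1363 ≈ 0.864

0.864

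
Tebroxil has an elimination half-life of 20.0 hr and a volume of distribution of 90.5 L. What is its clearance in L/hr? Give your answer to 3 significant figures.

k = ln 2 / t½ = ln 2 / 20.0 = 0.03466 hr⁻¹
CL = k · V = 0.03466 × 90.5 ≈ 3.14 L/hr

3.14 L/hr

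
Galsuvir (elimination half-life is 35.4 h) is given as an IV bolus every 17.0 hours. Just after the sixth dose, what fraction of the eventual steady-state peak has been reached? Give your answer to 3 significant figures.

k = ln 2 / 35.4 = 0.01958 h⁻¹
f_n = 1 − e^(−nkτ) = 1 − e^(−6 × 0.01958 × 17.0) = 1 − e^(−1.997) = 1 − 0.1357 ≈ 0.864

0.864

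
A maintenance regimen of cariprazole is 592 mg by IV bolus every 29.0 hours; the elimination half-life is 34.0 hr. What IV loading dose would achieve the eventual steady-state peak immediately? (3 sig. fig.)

k = ln 2 / 34.0 = 0.02039 hr⁻¹
Accumulation ratio R = 1 / (1 − e^(−kτ)) = 1 / (1 − e^(−0.02039×29.0)) = 1 / (1 − 0.5537) = 2.240
Loading dose = maintenance dose × R = 592 × 2.240 ≈ 1330 mg

1330 mg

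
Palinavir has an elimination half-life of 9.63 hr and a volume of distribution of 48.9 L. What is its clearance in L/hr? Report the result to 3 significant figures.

k = ln 2 / t½ = ln 2 / 9.63 = 0.07198 hr⁻¹
CL = k · V = 0.07198 × 48.9 ≈ 3.52 L/hr

3.52 L/hr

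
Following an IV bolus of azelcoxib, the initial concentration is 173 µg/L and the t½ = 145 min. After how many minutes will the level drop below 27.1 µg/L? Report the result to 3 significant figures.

k = ln 2 / 145 = 0.004780 min⁻¹
C(t) = C₀ e^(−kt)  ⇒  t = ln(C₀/C) / k
t = ln(173/27.1) / 0.004780 = 1.854 / 0.004780 ≈ 388 minutes

388 minutes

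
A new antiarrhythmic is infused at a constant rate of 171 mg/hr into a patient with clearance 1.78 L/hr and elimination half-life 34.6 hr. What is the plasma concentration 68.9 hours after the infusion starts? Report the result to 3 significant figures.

71.9 µg/mL

Css = rate / CL = 171 / 1.78 = 96.07 µg/mL
k = ln 2 / 34.6 = 0.02003 hr⁻¹
C(t) = Css (1 − e^(−kt)) = 96.07 × (1 − e^(−1.380)) = 96.07 × 0.7485 ≈ 71.9 µg/mL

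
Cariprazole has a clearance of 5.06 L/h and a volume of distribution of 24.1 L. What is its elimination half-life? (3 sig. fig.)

3.30 hours

k = CL / V = 5.06 / 24.1 = 0.2100 h⁻¹
t½ = ln 2 / k = ln 2 / 0.2100 ≈ 3.30 hours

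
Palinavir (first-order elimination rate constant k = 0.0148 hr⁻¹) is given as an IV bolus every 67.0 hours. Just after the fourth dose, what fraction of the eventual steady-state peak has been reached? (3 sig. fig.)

f_n = 1 − e^(−nkτ) = 1 − e^(−4 × 0.01480 × 67.0) = 1 − e^(−3.966) = 1 − 0.01894 ≈ 0.981

0.981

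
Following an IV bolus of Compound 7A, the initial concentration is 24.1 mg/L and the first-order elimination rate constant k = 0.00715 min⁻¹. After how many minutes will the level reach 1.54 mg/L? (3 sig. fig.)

385 minutes

C(t) = C₀ e^(−kt)  ⇒  t = ln(C₀/C) / k
t = ln(24.1/1.54) / 0.007150 = 2.750 / 0.007150 ≈ 385 minutes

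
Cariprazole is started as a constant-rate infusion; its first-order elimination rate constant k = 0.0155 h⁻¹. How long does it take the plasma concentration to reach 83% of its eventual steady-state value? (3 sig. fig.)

114 hours

f = 1 − e^(−kt)  ⇒  t = −ln(1 − f) / k
t = −ln(1 − 0.83) / 0.01550 = 1.772 / 0.01550 ≈ 114 hours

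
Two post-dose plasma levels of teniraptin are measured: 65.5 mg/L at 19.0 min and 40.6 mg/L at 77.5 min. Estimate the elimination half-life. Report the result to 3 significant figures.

84.8 minutes

k = ln(C₁/C₂) / (t₂ − t₁) = ln(65.5/40.6) / (77.5 − 19.0)
  = 0.4783 / 58.50 = 0.008176 min⁻¹
t½ = ln 2 / k = ln 2 / 0.008176 ≈ 84.8 minutes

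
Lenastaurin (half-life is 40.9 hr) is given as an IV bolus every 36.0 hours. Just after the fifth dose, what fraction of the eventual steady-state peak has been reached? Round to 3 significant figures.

k = ln 2 / 40.9 = 0.01695 hr⁻¹
f_n = 1 − e^(−nkτ) = 1 − e^(−5 × 0.01695 × 36.0) = 1 − e^(−3.051) = 1 − 0.04733 ≈ 0.953

0.953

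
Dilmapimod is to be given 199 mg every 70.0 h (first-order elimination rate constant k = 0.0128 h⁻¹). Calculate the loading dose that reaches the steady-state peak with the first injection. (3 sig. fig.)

Accumulation ratio R = 1 / (1 − e^(−kτ)) = 1 / (1 − e^(−0.01280×70.0)) = 1 / (1 − 0.4082) = 1.690
Loading dose = maintenance dose × R = 199 × 1.690 ≈ 336 mg

336 mg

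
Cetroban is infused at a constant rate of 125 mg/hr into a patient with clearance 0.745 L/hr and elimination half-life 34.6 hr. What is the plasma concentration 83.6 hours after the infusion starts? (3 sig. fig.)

136 µg/mL

Css = rate / CL = 125 / 0.745 = 167.8 µg/mL
k = ln 2 / 34.6 = 0.02003 hr⁻¹
C(t) = Css (1 − e^(−kt)) = 167.8 × (1 − e^(−1.675)) = 167.8 × 0.8126 ≈ 136 µg/mL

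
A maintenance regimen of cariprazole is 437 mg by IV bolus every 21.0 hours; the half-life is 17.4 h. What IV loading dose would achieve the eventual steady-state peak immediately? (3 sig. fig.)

k = ln 2 / 17.4 = 0.03984 h⁻¹
Accumulation ratio R = 1 / (1 − e^(−kτ)) = 1 / (1 − e^(−0.03984×21.0)) = 1 / (1 − 0.4332) = 1.764
Loading dose = maintenance dose × R = 437 × 1.764 ≈ 771 mg

771 mg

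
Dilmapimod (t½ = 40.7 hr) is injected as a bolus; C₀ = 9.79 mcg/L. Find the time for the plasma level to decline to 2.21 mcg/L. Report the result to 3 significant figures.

87.4 hours

k = ln 2 / 40.7 = 0.01703 hr⁻¹
C(t) = C₀ e^(−kt)  ⇒  t = ln(C₀/C) / k
t = ln(9.79/2.21) / 0.01703 = 1.488 / 0.01703 ≈ 87.4 hours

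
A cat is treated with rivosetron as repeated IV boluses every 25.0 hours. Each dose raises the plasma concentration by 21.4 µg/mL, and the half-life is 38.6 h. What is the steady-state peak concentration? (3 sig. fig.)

59.2 µg/mL

k = ln 2 / 38.6 = 0.01796 h⁻¹
Fraction remaining after one interval: e^(−kτ) = e^(−0.01796 × 25.0) = 0.6383
R = 1 / (1 − 0.6383) = 2.765
Css,max = 21.4 × 2.765 ≈ 59.2 µg/mL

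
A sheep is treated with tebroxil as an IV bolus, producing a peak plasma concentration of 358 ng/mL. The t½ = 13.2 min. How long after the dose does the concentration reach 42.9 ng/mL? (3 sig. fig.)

k = ln 2 / 13.2 = 0.05251 min⁻¹
C(t) = C₀ e^(−kt)  ⇒  t = ln(C₀/C) / k
t = ln(358/42.9) / 0.05251 = 2.122 / 0.05251 ≈ 40.4 minutes

40.4 minutes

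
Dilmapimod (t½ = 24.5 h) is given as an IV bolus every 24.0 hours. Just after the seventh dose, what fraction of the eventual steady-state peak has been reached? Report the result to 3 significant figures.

0.991

k = ln 2 / 24.5 = 0.02829 h⁻¹
f_n = 1 − e^(−nkτ) = 1 − e^(−7 × 0.02829 × 24.0) = 1 − e^(−4.753) = 1 − 0.008626 ≈ 0.991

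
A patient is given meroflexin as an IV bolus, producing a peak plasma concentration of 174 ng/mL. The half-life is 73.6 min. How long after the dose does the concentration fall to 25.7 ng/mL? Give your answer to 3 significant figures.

k = ln 2 / 73.6 = 0.009418 min⁻¹
C(t) = C₀ e^(−kt)  ⇒  t = ln(C₀/C) / k
t = ln(174/25.7) / 0.009418 = 1.913 / 0.009418 ≈ 203 minutes

203 minutes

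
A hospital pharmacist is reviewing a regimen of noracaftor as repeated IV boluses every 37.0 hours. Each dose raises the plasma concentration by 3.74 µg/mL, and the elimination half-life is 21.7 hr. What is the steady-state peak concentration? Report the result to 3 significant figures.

k = ln 2 / 21.7 = 0.03194 hr⁻¹
Fraction remaining after one interval: e^(−kτ) = e^(−0.03194 × 37.0) = 0.3067
R = 1 / (1 − 0.3067) = 1.442
Css,max = 3.74 × 1.442 ≈ 5.39 µg/mL

5.39 µg/mL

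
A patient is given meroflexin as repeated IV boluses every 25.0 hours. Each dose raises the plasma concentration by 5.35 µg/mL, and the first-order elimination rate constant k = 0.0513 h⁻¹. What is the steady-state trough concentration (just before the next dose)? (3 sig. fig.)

2.05 µg/mL

Fraction remaining after one interval: e^(−kτ) = e^(−0.05130 × 25.0) = 0.2773
R = 1 / (1 − 0.2773) = 1.384
Css,max = 5.35 × 1.384 = 7.403 µg/mL
Css,min = Css,max × e^(−kτ) = 7.403 × 0.2773 ≈ 2.05 µg/mL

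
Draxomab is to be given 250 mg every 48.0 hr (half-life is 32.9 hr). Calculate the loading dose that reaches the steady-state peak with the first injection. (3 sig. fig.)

k = ln 2 / 32.9 = 0.02107 hr⁻¹
Accumulation ratio R = 1 / (1 − e^(−kτ)) = 1 / (1 − e^(−0.02107×48.0)) = 1 / (1 − 0.3638) = 1.572
Loading dose = maintenance dose × R = 250 × 1.572 ≈ 393 mg

393 mg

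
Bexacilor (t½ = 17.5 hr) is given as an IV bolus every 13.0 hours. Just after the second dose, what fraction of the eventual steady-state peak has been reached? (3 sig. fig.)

0.643

k = ln 2 / 17.5 = 0.03961 hr⁻¹
f_n = 1 − e^(−nkτ) = 1 − e^(−2 × 0.03961 × 13.0) = 1 − e^(−1.030) = 1 − 0.3571 ≈ 0.643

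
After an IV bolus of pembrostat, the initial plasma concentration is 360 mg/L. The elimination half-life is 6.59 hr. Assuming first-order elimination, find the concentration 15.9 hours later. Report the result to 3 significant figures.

k = ln 2 / 6.59 = 0.1052 hr⁻¹
15.9 hr is 2.413 half-lives, so C = 360 × (1/2)^2.413 = 360 × 0.1878 ≈ 67.6 mg/L

67.6 mg/L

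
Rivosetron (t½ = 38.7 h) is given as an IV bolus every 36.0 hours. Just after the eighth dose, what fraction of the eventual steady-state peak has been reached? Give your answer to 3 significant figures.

k = ln 2 / 38.7 = 0.01791 h⁻¹
f_n = 1 − e^(−nkτ) = 1 − e^(−8 × 0.01791 × 36.0) = 1 − e^(−5.158) = 1 − 0.005751 ≈ 0.994

0.994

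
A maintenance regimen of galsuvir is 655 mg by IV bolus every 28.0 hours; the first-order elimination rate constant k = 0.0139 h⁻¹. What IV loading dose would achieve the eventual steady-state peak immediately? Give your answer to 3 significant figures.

2030 mg

Accumulation ratio R = 1 / (1 − e^(−kτ)) = 1 / (1 − e^(−0.01390×28.0)) = 1 / (1 − 0.6776) = 3.102
Loading dose = maintenance dose × R = 655 × 3.102 ≈ 2030 mg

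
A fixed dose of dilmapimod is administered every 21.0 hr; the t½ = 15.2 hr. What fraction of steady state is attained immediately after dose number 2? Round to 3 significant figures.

k = ln 2 / 15.2 = 0.04560 hr⁻¹
f_n = 1 − e^(−nkτ) = 1 − e^(−2 × 0.04560 × 21.0) = 1 − e^(−1.915) = 1 − 0.1473 ≈ 0.853

0.853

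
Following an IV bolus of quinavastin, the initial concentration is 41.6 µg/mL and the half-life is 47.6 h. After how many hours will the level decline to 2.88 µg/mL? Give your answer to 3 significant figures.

183 hours

k = ln 2 / 47.6 = 0.01456 h⁻¹
C(t) = C₀ e^(−kt)  ⇒  t = ln(C₀/C) / k
t = ln(41.6/2.88) / 0.01456 = 2.670 / 0.01456 ≈ 183 hours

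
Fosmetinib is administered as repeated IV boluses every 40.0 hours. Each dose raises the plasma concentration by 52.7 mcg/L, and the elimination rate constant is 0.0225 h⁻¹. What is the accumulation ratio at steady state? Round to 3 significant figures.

1.69

Fraction remaining after one interval: e^(−kτ) = e^(−0.02250 × 40.0) = 0.4066
R = 1 / (1 − 0.4066) = 1 / 0.5934 ≈ 1.69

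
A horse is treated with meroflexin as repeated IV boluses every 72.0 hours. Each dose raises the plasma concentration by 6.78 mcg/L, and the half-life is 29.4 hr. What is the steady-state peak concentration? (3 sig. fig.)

8.30 mcg/L

k = ln 2 / 29.4 = 0.02358 hr⁻¹
Fraction remaining after one interval: e^(−kτ) = e^(−0.02358 × 72.0) = 0.1831
R = 1 / (1 − 0.1831) = 1.224
Css,max = 6.78 × 1.224 ≈ 8.30 mcg/L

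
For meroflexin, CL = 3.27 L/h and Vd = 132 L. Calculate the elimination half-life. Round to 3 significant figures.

28.0 hours

k = CL / V = 3.27 / 132 = 0.02477 h⁻¹
t½ = ln 2 / k = ln 2 / 0.02477 ≈ 28.0 hours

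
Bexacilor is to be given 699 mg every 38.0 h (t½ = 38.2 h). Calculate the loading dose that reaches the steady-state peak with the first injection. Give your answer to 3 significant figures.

1400 mg

k = ln 2 / 38.2 = 0.01815 h⁻¹
Accumulation ratio R = 1 / (1 − e^(−kτ)) = 1 / (1 − e^(−0.01815×38.0)) = 1 / (1 − 0.5018) = 2.007
Loading dose = maintenance dose × R = 699 × 2.007 ≈ 1400 mg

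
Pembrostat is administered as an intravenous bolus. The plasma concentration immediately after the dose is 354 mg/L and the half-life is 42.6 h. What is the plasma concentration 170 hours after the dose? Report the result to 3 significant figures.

k = ln 2 / 42.6 = 0.01627 h⁻¹
170 h is 3.991 half-lives, so C = 354 × (1/2)^3.991 = 354 × 0.06291 ≈ 22.3 mg/L

22.3 mg/L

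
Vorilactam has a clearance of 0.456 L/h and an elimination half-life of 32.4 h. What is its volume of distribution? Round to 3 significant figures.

k = ln 2 / t½ = ln 2 / 32.4 = 0.02139 h⁻¹
V = CL / k = 0.456 / 0.02139 ≈ 21.3 L

21.3 L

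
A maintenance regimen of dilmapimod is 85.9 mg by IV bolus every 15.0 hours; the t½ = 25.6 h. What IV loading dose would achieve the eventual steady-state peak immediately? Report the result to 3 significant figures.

257 mg

k = ln 2 / 25.6 = 0.02708 h⁻¹
Accumulation ratio R = 1 / (1 − e^(−kτ)) = 1 / (1 − e^(−0.02708×15.0)) = 1 / (1 − 0.6662) = 2.996
Loading dose = maintenance dose × R = 85.9 × 2.996 ≈ 257 mg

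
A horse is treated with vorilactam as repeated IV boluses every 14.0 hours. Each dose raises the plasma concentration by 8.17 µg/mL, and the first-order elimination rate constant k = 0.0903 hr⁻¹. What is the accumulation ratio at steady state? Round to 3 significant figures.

1.39

Fraction remaining after one interval: e^(−kτ) = e^(−0.09030 × 14.0) = 0.2825
R = 1 / (1 − 0.2825) = 1 / 0.7175 ≈ 1.39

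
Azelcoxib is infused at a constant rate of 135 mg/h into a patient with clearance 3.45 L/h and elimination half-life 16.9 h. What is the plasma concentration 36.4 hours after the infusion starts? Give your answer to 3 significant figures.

30.3 µg/mL

Css = rate / CL = 135 / 3.45 = 39.13 µg/mL
k = ln 2 / 16.9 = 0.04101 h⁻¹
C(t) = Css (1 − e^(−kt)) = 39.13 × (1 − e^(−1.493)) = 39.13 × 0.7753 ≈ 30.3 µg/mL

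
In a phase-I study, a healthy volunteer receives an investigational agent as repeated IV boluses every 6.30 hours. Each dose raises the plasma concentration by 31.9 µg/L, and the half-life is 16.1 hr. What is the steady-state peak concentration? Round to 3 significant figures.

134 µg/L

k = ln 2 / 16.1 = 0.04305 hr⁻¹
Fraction remaining after one interval: e^(−kτ) = e^(−0.04305 × 6.30) = 0.7624
R = 1 / (1 − 0.7624) = 4.209
Css,max = 31.9 × 4.209 ≈ 134 µg/L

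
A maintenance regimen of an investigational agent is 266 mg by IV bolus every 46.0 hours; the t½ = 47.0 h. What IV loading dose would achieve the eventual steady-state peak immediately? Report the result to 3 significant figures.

k = ln 2 / 47.0 = 0.01475 h⁻¹
Accumulation ratio R = 1 / (1 − e^(−kτ)) = 1 / (1 − e^(−0.01475×46.0)) = 1 / (1 − 0.5074) = 2.030
Loading dose = maintenance dose × R = 266 × 2.030 ≈ 540 mg

540 mg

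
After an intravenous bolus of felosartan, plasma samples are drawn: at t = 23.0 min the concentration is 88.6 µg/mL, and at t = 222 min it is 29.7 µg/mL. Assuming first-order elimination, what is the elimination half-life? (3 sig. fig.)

k = ln(C₁/C₂) / (t₂ − t₁) = ln(88.6/29.7) / (222 − 23.0)
  = 1.093 / 199.0 = 0.005492 min⁻¹
t½ = ln 2 / k = ln 2 / 0.005492 ≈ 126 minutes

126 minutes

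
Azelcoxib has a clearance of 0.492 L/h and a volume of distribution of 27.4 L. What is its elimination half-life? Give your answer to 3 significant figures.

k = CL / V = 0.492 / 27.4 = 0.01796 h⁻¹
t½ = ln 2 / k = ln 2 / 0.01796 ≈ 38.6 hours

38.6 hours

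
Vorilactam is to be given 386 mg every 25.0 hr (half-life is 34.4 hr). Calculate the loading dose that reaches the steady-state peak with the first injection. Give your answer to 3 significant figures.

k = ln 2 / 34.4 = 0.02015 hr⁻¹
Accumulation ratio R = 1 / (1 − e^(−kτ)) = 1 / (1 − e^(−0.02015×25.0)) = 1 / (1 − 0.6043) = 2.527
Loading dose = maintenance dose × R = 386 × 2.527 ≈ 975 mg

975 mg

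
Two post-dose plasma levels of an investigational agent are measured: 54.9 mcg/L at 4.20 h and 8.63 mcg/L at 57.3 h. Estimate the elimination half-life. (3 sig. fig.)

19.9 hours

k = ln(C₁/C₂) / (t₂ − t₁) = ln(54.9/8.63) / (57.3 − 4.20)
  = 1.850 / 53.10 = 0.03484 h⁻¹
t½ = ln 2 / k = ln 2 / 0.03484 ≈ 19.9 hours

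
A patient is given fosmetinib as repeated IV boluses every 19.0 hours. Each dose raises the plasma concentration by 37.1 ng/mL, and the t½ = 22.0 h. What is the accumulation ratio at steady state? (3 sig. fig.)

k = ln 2 / 22.0 = 0.03151 h⁻¹
Fraction remaining after one interval: e^(−kτ) = e^(−0.03151 × 19.0) = 0.5496
R = 1 / (1 − 0.5496) = 1 / 0.4504 ≈ 2.22

2.22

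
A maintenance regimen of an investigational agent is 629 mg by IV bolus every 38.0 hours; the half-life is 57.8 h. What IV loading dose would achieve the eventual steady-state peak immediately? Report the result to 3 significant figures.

k = ln 2 / 57.8 = 0.01199 h⁻¹
Accumulation ratio R = 1 / (1 − e^(−kτ)) = 1 / (1 − e^(−0.01199×38.0)) = 1 / (1 − 0.6340) = 2.732
Loading dose = maintenance dose × R = 629 × 2.732 ≈ 1720 mg

1720 mg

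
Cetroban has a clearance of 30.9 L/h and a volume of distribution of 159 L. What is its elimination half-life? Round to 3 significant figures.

3.57 hours

k = CL / V = 30.9 / 159 = 0.1943 h⁻¹
t½ = ln 2 / k = ln 2 / 0.1943 ≈ 3.57 hours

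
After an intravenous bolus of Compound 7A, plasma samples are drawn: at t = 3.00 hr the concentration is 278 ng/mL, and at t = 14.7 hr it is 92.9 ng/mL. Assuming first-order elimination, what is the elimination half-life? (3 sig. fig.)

k = ln(C₁/C₂) / (t₂ − t₁) = ln(278/92.9) / (14.7 − 3.00)
  = 1.096 / 11.70 = 0.09368 hr⁻¹
t½ = ln 2 / k = ln 2 / 0.09368 ≈ 7.40 hours

7.40 hours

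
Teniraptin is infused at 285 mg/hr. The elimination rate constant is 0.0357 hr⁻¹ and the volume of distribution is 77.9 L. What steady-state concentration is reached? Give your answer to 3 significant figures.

CL = k · V = 0.0357 × 77.9 = 2.781 L/hr
Css = rate / CL = 285 / 2.781 ≈ 102 mg/L

102 mg/L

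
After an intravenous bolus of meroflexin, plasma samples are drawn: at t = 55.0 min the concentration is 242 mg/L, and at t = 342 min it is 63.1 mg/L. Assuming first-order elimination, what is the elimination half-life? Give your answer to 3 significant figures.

148 minutes

k = ln(C₁/C₂) / (t₂ − t₁) = ln(242/63.1) / (342 − 55.0)
  = 1.344 / 287.0 = 0.004684 min⁻¹
t½ = ln 2 / k = ln 2 / 0.004684 ≈ 148 minutes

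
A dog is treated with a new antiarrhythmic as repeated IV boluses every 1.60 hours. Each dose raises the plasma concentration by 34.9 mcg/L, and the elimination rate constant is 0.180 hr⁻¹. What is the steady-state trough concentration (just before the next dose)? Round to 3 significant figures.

105 mcg/L

Fraction remaining after one interval: e^(−kτ) = e^(−0.1800 × 1.60) = 0.7498
R = 1 / (1 − 0.7498) = 3.996
Css,max = 34.9 × 3.996 = 139.5 mcg/L
Css,min = Css,max × e^(−kτ) = 139.5 × 0.7498 ≈ 105 mcg/L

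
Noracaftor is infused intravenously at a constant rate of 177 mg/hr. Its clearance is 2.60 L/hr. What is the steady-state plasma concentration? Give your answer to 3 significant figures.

68.1 µg/mL

Css = infusion rate / CL = 177 / 2.60 ≈ 68.1 µg/mL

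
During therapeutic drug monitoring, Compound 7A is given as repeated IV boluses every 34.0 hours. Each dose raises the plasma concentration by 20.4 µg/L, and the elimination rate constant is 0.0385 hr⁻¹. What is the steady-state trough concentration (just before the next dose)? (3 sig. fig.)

Fraction remaining after one interval: e^(−kτ) = e^(−0.03850 × 34.0) = 0.2701
R = 1 / (1 − 0.2701) = 1.370
Css,max = 20.4 × 1.370 = 27.95 µg/L
Css,min = Css,max × e^(−kτ) = 27.95 × 0.2701 ≈ 7.55 µg/L

7.55 µg/L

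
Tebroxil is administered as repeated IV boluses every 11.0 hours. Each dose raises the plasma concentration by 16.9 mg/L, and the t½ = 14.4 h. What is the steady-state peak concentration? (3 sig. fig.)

k = ln 2 / 14.4 = 0.04814 h⁻¹
Fraction remaining after one interval: e^(−kτ) = e^(−0.04814 × 11.0) = 0.5889
R = 1 / (1 − 0.5889) = 2.433
Css,max = 16.9 × 2.433 ≈ 41.1 mg/L

41.1 mg/L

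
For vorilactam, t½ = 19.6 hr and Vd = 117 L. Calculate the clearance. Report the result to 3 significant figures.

4.14 L/hr

k = ln 2 / t½ = ln 2 / 19.6 = 0.03536 hr⁻¹
CL = k · V = 0.03536 × 117 ≈ 4.14 L/hr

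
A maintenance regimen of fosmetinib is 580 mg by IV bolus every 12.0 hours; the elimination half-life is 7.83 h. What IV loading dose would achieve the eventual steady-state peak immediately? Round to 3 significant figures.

886 mg

k = ln 2 / 7.83 = 0.08852 h⁻¹
Accumulation ratio R = 1 / (1 − e^(−kτ)) = 1 / (1 − e^(−0.08852×12.0)) = 1 / (1 − 0.3457) = 1.528
Loading dose = maintenance dose × R = 580 × 1.528 ≈ 886 mg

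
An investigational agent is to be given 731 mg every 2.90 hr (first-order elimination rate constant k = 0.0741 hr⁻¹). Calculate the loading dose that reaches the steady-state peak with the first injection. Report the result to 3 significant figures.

Accumulation ratio R = 1 / (1 − e^(−kτ)) = 1 / (1 − e^(−0.07410×2.90)) = 1 / (1 − 0.8066) = 5.171
Loading dose = maintenance dose × R = 731 × 5.171 ≈ 3780 mg

3780 mg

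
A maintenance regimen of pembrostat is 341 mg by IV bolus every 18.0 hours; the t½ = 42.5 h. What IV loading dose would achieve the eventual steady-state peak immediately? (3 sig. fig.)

k = ln 2 / 42.5 = 0.01631 h⁻¹
Accumulation ratio R = 1 / (1 − e^(−kτ)) = 1 / (1 − e^(−0.01631×18.0)) = 1 / (1 − 0.7456) = 3.931
Loading dose = maintenance dose × R = 341 × 3.931 ≈ 1340 mg

1340 mg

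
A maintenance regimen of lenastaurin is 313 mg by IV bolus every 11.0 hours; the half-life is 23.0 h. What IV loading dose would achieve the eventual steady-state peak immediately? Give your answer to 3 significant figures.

k = ln 2 / 23.0 = 0.03014 h⁻¹
Accumulation ratio R = 1 / (1 − e^(−kτ)) = 1 / (1 − e^(−0.03014×11.0)) = 1 / (1 − 0.7178) = 3.544
Loading dose = maintenance dose × R = 313 × 3.544 ≈ 1110 mg

1110 mg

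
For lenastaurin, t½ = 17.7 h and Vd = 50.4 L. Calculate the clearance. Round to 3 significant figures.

1.97 L/h

k = ln 2 / t½ = ln 2 / 17.7 = 0.03916 h⁻¹
CL = k · V = 0.03916 × 50.4 ≈ 1.97 L/h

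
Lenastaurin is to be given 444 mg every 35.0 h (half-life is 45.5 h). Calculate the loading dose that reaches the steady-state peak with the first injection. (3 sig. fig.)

k = ln 2 / 45.5 = 0.01523 h⁻¹
Accumulation ratio R = 1 / (1 − e^(−kτ)) = 1 / (1 − e^(−0.01523×35.0)) = 1 / (1 − 0.5867) = 2.420
Loading dose = maintenance dose × R = 444 × 2.420 ≈ 1070 mg

1070 mg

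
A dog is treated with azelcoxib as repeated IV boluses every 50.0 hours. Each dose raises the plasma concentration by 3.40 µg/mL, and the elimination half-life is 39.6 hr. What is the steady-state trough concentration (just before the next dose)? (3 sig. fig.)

k = ln 2 / 39.6 = 0.01750 hr⁻¹
Fraction remaining after one interval: e^(−kτ) = e^(−0.01750 × 50.0) = 0.4168
R = 1 / (1 − 0.4168) = 1.715
Css,max = 3.40 × 1.715 = 5.830 µg/mL
Css,min = Css,max × e^(−kτ) = 5.830 × 0.4168 ≈ 2.43 µg/mL

2.43 µg/mL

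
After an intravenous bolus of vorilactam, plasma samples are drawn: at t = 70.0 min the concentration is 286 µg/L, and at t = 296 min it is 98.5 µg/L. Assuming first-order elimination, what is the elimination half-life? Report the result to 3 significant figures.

147 minutes

k = ln(C₁/C₂) / (t₂ − t₁) = ln(286/98.5) / (296 − 70.0)
  = 1.066 / 226.0 = 0.004717 min⁻¹
t½ = ln 2 / k = ln 2 / 0.004717 ≈ 147 minutes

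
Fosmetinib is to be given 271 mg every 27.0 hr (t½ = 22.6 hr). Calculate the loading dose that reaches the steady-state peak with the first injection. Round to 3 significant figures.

481 mg

k = ln 2 / 22.6 = 0.03067 hr⁻¹
Accumulation ratio R = 1 / (1 − e^(−kτ)) = 1 / (1 − e^(−0.03067×27.0)) = 1 / (1 − 0.4369) = 1.776
Loading dose = maintenance dose × R = 271 × 1.776 ≈ 481 mg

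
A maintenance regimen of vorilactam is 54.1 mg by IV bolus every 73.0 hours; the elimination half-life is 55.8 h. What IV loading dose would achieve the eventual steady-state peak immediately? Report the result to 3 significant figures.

90.7 mg

k = ln 2 / 55.8 = 0.01242 h⁻¹
Accumulation ratio R = 1 / (1 − e^(−kτ)) = 1 / (1 − e^(−0.01242×73.0)) = 1 / (1 − 0.4038) = 1.677
Loading dose = maintenance dose × R = 54.1 × 1.677 ≈ 90.7 mg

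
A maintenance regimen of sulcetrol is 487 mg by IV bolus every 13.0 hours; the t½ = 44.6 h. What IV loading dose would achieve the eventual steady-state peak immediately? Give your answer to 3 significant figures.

2660 mg

k = ln 2 / 44.6 = 0.01554 h⁻¹
Accumulation ratio R = 1 / (1 − e^(−kτ)) = 1 / (1 − e^(−0.01554×13.0)) = 1 / (1 − 0.8171) = 5.466
Loading dose = maintenance dose × R = 487 × 5.466 ≈ 2660 mg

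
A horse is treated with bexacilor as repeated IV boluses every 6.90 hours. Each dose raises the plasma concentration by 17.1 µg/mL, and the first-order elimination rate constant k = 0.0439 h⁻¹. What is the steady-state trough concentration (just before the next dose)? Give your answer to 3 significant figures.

48.3 µg/mL

Fraction remaining after one interval: e^(−kτ) = e^(−0.04390 × 6.90) = 0.7387
R = 1 / (1 − 0.7387) = 3.827
Css,max = 17.1 × 3.827 = 65.43 µg/mL
Css,min = Css,max × e^(−kτ) = 65.43 × 0.7387 ≈ 48.3 µg/mL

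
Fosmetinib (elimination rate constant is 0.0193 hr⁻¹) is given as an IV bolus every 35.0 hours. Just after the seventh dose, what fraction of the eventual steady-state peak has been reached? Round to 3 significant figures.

f_n = 1 − e^(−nkτ) = 1 − e^(−7 × 0.01930 × 35.0) = 1 − e^(−4.729) = 1 − 0.008840 ≈ 0.991

0.991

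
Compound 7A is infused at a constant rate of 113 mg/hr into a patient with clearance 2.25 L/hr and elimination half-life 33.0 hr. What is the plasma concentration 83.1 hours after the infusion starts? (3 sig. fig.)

Css = rate / CL = 113 / 2.25 = 50.22 mg/L
k = ln 2 / 33.0 = 0.02100 hr⁻¹
C(t) = Css (1 − e^(−kt)) = 50.22 × (1 − e^(−1.745)) = 50.22 × 0.8254 ≈ 41.5 mg/L

41.5 mg/L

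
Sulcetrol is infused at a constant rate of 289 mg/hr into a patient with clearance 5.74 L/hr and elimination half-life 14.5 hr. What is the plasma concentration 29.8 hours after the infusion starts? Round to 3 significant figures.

38.2 µg/mL

Css = rate / CL = 289 / 5.74 = 50.35 µg/mL
k = ln 2 / 14.5 = 0.04780 hr⁻¹
C(t) = Css (1 − e^(−kt)) = 50.35 × (1 − e^(−1.425)) = 50.35 × 0.7594 ≈ 38.2 µg/mL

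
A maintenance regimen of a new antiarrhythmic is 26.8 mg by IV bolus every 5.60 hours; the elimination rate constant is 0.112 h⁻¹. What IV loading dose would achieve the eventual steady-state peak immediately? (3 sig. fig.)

57.5 mg

Accumulation ratio R = 1 / (1 − e^(−kτ)) = 1 / (1 − e^(−0.1120×5.60)) = 1 / (1 − 0.5341) = 2.146
Loading dose = maintenance dose × R = 26.8 × 2.146 ≈ 57.5 mg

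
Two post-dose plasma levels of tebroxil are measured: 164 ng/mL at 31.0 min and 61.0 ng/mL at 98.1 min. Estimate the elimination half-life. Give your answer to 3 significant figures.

47.0 minutes

k = ln(C₁/C₂) / (t₂ − t₁) = ln(164/61.0) / (98.1 − 31.0)
  = 0.9890 / 67.10 = 0.01474 min⁻¹
t½ = ln 2 / k = ln 2 / 0.01474 ≈ 47.0 minutes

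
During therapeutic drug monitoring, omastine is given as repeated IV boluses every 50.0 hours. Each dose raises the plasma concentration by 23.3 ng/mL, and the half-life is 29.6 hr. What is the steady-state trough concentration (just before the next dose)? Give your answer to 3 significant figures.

k = ln 2 / 29.6 = 0.02342 hr⁻¹
Fraction remaining after one interval: e^(−kτ) = e^(−0.02342 × 50.0) = 0.3101
R = 1 / (1 − 0.3101) = 1.449
Css,max = 23.3 × 1.449 = 33.77 ng/mL
Css,min = Css,max × e^(−kτ) = 33.77 × 0.3101 ≈ 10.5 ng/mL

10.5 ng/mL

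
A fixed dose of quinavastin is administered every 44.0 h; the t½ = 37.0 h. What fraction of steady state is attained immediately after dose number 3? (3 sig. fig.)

k = ln 2 / 37.0 = 0.01873 h⁻¹
f_n = 1 − e^(−nkτ) = 1 − e^(−3 × 0.01873 × 44.0) = 1 − e^(−2.473) = 1 − 0.08434 ≈ 0.916

0.916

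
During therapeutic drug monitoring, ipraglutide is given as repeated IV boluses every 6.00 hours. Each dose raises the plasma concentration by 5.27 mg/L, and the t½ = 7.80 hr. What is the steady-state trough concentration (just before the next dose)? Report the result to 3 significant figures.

k = ln 2 / 7.80 = 0.08887 hr⁻¹
Fraction remaining after one interval: e^(−kτ) = e^(−0.08887 × 6.00) = 0.5867
R = 1 / (1 − 0.5867) = 2.420
Css,max = 5.27 × 2.420 = 12.75 mg/L
Css,min = Css,max × e^(−kτ) = 12.75 × 0.5867 ≈ 7.48 mg/L

7.48 mg/L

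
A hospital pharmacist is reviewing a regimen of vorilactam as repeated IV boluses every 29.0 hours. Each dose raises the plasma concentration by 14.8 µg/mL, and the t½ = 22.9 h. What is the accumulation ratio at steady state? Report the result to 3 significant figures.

k = ln 2 / 22.9 = 0.03027 h⁻¹
Fraction remaining after one interval: e^(−kτ) = e^(−0.03027 × 29.0) = 0.4157
R = 1 / (1 − 0.4157) = 1 / 0.5843 ≈ 1.71

1.71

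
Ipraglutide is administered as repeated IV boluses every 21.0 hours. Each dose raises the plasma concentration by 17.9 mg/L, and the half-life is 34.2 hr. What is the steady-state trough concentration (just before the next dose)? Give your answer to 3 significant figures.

k = ln 2 / 34.2 = 0.02027 hr⁻¹
Fraction remaining after one interval: e^(−kτ) = e^(−0.02027 × 21.0) = 0.6534
R = 1 / (1 − 0.6534) = 2.885
Css,max = 17.9 × 2.885 = 51.64 mg/L
Css,min = Css,max × e^(−kτ) = 51.64 × 0.6534 ≈ 33.7 mg/L

33.7 mg/L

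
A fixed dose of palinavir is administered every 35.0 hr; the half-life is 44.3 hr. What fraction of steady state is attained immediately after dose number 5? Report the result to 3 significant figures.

k = ln 2 / 44.3 = 0.01565 hr⁻¹
f_n = 1 − e^(−nkτ) = 1 − e^(−5 × 0.01565 × 35.0) = 1 − e^(−2.738) = 1 − 0.06469 ≈ 0.935

0.935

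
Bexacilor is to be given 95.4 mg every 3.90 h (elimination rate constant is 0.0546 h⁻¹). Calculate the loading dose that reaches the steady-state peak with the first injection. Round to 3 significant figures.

Accumulation ratio R = 1 / (1 − e^(−kτ)) = 1 / (1 − e^(−0.05460×3.90)) = 1 / (1 − 0.8082) = 5.214
Loading dose = maintenance dose × R = 95.4 × 5.214 ≈ 497 mg

497 mg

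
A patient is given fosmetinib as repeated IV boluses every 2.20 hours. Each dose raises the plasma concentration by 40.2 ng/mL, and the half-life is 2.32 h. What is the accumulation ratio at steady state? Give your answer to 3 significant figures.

2.08

k = ln 2 / 2.32 = 0.2988 h⁻¹
Fraction remaining after one interval: e^(−kτ) = e^(−0.2988 × 2.20) = 0.5183
R = 1 / (1 − 0.5183) = 1 / 0.4817 ≈ 2.08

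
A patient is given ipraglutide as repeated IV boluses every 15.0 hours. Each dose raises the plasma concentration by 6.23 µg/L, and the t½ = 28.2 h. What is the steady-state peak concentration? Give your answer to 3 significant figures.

k = ln 2 / 28.2 = 0.02458 h⁻¹
Fraction remaining after one interval: e^(−kτ) = e^(−0.02458 × 15.0) = 0.6916
R = 1 / (1 − 0.6916) = 3.243
Css,max = 6.23 × 3.243 ≈ 20.2 µg/L

20.2 µg/L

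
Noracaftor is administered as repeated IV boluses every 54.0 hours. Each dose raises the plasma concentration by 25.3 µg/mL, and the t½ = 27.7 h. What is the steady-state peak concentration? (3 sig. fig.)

k = ln 2 / 27.7 = 0.02502 h⁻¹
Fraction remaining after one interval: e^(−kτ) = e^(−0.02502 × 54.0) = 0.2589
R = 1 / (1 − 0.2589) = 1.349
Css,max = 25.3 × 1.349 ≈ 34.1 µg/mL

34.1 µg/mL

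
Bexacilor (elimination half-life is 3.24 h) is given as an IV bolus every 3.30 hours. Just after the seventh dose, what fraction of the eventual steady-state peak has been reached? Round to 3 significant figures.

k = ln 2 / 3.24 = 0.2139 h⁻¹
f_n = 1 − e^(−nkτ) = 1 − e^(−7 × 0.2139 × 3.30) = 1 − e^(−4.942) = 1 − 0.007141 ≈ 0.993

0.993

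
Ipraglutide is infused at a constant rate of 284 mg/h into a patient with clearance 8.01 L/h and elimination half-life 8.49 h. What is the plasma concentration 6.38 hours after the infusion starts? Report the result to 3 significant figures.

14.4 mg/L

Css = rate / CL = 284 / 8.01 = 35.46 mg/L
k = ln 2 / 8.49 = 0.08164 h⁻¹
C(t) = Css (1 − e^(−kt)) = 35.46 × (1 − e^(−0.5209)) = 35.46 × 0.4060 ≈ 14.4 mg/L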